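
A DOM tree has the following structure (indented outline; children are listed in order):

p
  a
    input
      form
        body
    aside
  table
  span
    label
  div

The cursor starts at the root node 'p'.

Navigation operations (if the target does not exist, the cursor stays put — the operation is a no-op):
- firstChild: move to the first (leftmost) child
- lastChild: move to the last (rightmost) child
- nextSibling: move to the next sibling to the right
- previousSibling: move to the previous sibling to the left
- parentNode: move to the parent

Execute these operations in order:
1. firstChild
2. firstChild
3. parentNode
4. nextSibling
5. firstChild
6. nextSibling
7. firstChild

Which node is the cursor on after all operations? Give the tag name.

After 1 (firstChild): a
After 2 (firstChild): input
After 3 (parentNode): a
After 4 (nextSibling): table
After 5 (firstChild): table (no-op, stayed)
After 6 (nextSibling): span
After 7 (firstChild): label

Answer: label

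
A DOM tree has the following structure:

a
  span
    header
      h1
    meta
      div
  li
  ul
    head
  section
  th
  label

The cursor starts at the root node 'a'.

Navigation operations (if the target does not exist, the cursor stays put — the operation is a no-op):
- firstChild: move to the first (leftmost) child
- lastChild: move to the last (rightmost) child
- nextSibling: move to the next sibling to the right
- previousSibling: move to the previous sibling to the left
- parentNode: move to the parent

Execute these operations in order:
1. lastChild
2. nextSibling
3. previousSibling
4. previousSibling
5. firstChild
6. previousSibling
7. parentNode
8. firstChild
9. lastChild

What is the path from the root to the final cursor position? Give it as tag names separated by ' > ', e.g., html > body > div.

Answer: a > span > meta

Derivation:
After 1 (lastChild): label
After 2 (nextSibling): label (no-op, stayed)
After 3 (previousSibling): th
After 4 (previousSibling): section
After 5 (firstChild): section (no-op, stayed)
After 6 (previousSibling): ul
After 7 (parentNode): a
After 8 (firstChild): span
After 9 (lastChild): meta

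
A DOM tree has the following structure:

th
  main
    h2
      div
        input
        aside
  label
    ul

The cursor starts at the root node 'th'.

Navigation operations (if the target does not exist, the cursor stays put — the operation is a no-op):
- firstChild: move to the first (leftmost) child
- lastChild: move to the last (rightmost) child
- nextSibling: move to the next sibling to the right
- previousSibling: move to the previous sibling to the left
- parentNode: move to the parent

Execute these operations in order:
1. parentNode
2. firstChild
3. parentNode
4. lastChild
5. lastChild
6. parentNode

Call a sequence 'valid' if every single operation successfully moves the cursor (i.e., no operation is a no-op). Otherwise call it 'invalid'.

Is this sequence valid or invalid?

After 1 (parentNode): th (no-op, stayed)
After 2 (firstChild): main
After 3 (parentNode): th
After 4 (lastChild): label
After 5 (lastChild): ul
After 6 (parentNode): label

Answer: invalid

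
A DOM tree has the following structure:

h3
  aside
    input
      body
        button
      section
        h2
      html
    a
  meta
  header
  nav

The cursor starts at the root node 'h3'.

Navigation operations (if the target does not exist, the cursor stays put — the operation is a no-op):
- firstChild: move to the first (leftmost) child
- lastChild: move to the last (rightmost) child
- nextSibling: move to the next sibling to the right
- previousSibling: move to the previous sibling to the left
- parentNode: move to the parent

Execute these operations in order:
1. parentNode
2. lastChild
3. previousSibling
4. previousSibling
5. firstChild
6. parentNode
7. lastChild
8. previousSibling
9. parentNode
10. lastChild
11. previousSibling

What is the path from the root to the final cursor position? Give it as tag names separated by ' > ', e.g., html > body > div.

After 1 (parentNode): h3 (no-op, stayed)
After 2 (lastChild): nav
After 3 (previousSibling): header
After 4 (previousSibling): meta
After 5 (firstChild): meta (no-op, stayed)
After 6 (parentNode): h3
After 7 (lastChild): nav
After 8 (previousSibling): header
After 9 (parentNode): h3
After 10 (lastChild): nav
After 11 (previousSibling): header

Answer: h3 > header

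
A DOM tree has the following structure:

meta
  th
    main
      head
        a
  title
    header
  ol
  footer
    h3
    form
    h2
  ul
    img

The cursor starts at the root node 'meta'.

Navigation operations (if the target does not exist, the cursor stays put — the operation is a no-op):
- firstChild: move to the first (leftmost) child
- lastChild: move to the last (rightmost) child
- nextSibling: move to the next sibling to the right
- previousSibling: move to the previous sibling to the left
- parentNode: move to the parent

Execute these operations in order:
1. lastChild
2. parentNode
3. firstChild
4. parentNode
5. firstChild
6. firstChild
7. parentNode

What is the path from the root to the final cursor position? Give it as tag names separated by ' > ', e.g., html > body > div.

Answer: meta > th

Derivation:
After 1 (lastChild): ul
After 2 (parentNode): meta
After 3 (firstChild): th
After 4 (parentNode): meta
After 5 (firstChild): th
After 6 (firstChild): main
After 7 (parentNode): th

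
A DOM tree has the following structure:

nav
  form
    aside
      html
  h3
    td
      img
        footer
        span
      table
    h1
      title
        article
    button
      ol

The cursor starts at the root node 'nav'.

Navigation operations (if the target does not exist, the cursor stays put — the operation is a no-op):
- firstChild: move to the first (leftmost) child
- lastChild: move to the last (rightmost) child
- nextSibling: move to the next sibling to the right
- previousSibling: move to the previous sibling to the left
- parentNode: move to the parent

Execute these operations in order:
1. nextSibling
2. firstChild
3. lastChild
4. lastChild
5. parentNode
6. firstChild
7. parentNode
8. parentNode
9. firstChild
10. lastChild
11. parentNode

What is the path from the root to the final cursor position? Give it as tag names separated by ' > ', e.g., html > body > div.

Answer: nav > form > aside

Derivation:
After 1 (nextSibling): nav (no-op, stayed)
After 2 (firstChild): form
After 3 (lastChild): aside
After 4 (lastChild): html
After 5 (parentNode): aside
After 6 (firstChild): html
After 7 (parentNode): aside
After 8 (parentNode): form
After 9 (firstChild): aside
After 10 (lastChild): html
After 11 (parentNode): aside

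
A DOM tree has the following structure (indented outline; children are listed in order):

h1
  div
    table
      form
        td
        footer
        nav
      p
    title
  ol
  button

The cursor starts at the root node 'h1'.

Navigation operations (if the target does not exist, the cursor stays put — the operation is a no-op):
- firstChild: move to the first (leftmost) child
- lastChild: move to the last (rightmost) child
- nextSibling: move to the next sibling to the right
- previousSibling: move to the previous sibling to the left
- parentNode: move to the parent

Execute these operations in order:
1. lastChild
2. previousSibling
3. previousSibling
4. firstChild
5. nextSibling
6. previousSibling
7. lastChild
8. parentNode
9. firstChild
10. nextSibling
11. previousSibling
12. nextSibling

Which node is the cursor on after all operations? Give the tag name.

Answer: p

Derivation:
After 1 (lastChild): button
After 2 (previousSibling): ol
After 3 (previousSibling): div
After 4 (firstChild): table
After 5 (nextSibling): title
After 6 (previousSibling): table
After 7 (lastChild): p
After 8 (parentNode): table
After 9 (firstChild): form
After 10 (nextSibling): p
After 11 (previousSibling): form
After 12 (nextSibling): p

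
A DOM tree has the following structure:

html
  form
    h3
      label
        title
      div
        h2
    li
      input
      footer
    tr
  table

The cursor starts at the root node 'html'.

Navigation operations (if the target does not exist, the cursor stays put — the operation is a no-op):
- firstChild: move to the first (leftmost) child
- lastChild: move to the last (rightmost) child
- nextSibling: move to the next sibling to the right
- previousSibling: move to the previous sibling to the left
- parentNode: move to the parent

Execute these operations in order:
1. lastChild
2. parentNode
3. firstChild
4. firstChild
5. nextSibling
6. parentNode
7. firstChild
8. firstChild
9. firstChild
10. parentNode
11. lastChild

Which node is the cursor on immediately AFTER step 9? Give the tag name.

After 1 (lastChild): table
After 2 (parentNode): html
After 3 (firstChild): form
After 4 (firstChild): h3
After 5 (nextSibling): li
After 6 (parentNode): form
After 7 (firstChild): h3
After 8 (firstChild): label
After 9 (firstChild): title

Answer: title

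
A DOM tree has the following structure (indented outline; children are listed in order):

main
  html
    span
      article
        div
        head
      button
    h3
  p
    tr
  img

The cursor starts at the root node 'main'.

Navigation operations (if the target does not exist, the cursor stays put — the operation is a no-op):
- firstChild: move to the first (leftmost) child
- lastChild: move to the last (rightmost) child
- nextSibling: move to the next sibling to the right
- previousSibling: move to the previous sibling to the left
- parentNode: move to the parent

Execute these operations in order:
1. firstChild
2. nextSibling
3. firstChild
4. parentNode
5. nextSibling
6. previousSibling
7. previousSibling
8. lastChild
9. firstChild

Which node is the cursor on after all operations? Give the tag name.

After 1 (firstChild): html
After 2 (nextSibling): p
After 3 (firstChild): tr
After 4 (parentNode): p
After 5 (nextSibling): img
After 6 (previousSibling): p
After 7 (previousSibling): html
After 8 (lastChild): h3
After 9 (firstChild): h3 (no-op, stayed)

Answer: h3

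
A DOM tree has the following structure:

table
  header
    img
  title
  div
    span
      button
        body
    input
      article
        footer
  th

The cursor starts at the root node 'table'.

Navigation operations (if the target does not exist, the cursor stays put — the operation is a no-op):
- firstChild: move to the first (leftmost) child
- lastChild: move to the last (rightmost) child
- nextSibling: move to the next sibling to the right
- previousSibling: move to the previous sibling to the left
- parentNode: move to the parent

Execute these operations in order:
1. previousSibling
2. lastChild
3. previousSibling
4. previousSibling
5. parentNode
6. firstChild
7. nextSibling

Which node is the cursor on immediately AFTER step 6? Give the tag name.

After 1 (previousSibling): table (no-op, stayed)
After 2 (lastChild): th
After 3 (previousSibling): div
After 4 (previousSibling): title
After 5 (parentNode): table
After 6 (firstChild): header

Answer: header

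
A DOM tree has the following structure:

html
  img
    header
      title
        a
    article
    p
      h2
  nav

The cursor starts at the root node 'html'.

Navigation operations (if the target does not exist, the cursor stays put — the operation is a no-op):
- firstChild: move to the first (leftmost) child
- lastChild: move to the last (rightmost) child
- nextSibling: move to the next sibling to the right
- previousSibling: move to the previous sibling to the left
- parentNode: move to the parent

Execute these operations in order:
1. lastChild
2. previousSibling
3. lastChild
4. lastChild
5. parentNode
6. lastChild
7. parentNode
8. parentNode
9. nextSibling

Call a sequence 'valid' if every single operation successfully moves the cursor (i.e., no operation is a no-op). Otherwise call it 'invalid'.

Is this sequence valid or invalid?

After 1 (lastChild): nav
After 2 (previousSibling): img
After 3 (lastChild): p
After 4 (lastChild): h2
After 5 (parentNode): p
After 6 (lastChild): h2
After 7 (parentNode): p
After 8 (parentNode): img
After 9 (nextSibling): nav

Answer: valid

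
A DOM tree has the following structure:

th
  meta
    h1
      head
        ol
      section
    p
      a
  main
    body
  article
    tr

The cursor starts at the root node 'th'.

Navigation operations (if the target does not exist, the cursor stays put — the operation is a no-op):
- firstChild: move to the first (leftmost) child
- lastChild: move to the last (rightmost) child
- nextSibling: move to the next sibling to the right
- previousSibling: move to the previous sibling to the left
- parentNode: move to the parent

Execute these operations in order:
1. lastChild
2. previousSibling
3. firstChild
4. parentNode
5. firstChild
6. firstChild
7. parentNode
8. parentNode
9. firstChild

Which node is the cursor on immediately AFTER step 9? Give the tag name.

After 1 (lastChild): article
After 2 (previousSibling): main
After 3 (firstChild): body
After 4 (parentNode): main
After 5 (firstChild): body
After 6 (firstChild): body (no-op, stayed)
After 7 (parentNode): main
After 8 (parentNode): th
After 9 (firstChild): meta

Answer: meta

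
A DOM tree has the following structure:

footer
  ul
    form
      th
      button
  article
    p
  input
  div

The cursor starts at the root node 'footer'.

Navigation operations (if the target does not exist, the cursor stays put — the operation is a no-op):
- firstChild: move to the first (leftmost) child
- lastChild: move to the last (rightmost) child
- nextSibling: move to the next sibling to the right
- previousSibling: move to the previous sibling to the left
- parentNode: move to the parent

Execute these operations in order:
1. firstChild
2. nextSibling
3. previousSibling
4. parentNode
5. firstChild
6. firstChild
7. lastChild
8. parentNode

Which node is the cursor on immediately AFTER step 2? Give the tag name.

Answer: article

Derivation:
After 1 (firstChild): ul
After 2 (nextSibling): article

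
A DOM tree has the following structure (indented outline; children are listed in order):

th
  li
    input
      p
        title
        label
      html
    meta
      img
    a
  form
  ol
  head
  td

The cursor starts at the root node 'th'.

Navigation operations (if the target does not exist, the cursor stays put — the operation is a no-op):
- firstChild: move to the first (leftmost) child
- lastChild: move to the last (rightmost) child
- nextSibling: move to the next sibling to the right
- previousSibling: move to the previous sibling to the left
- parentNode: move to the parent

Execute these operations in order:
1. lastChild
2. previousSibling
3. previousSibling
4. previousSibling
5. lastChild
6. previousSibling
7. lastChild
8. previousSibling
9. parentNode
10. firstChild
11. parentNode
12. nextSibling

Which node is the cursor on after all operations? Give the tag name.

Answer: form

Derivation:
After 1 (lastChild): td
After 2 (previousSibling): head
After 3 (previousSibling): ol
After 4 (previousSibling): form
After 5 (lastChild): form (no-op, stayed)
After 6 (previousSibling): li
After 7 (lastChild): a
After 8 (previousSibling): meta
After 9 (parentNode): li
After 10 (firstChild): input
After 11 (parentNode): li
After 12 (nextSibling): form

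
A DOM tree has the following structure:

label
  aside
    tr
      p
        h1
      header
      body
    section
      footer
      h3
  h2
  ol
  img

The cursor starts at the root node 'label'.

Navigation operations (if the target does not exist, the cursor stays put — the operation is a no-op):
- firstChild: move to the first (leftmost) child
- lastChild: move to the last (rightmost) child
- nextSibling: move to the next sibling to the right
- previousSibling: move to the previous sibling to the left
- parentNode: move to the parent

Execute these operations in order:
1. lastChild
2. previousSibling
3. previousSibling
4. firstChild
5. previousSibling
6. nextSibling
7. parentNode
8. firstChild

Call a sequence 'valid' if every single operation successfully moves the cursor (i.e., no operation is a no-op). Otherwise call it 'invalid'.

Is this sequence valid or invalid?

Answer: invalid

Derivation:
After 1 (lastChild): img
After 2 (previousSibling): ol
After 3 (previousSibling): h2
After 4 (firstChild): h2 (no-op, stayed)
After 5 (previousSibling): aside
After 6 (nextSibling): h2
After 7 (parentNode): label
After 8 (firstChild): aside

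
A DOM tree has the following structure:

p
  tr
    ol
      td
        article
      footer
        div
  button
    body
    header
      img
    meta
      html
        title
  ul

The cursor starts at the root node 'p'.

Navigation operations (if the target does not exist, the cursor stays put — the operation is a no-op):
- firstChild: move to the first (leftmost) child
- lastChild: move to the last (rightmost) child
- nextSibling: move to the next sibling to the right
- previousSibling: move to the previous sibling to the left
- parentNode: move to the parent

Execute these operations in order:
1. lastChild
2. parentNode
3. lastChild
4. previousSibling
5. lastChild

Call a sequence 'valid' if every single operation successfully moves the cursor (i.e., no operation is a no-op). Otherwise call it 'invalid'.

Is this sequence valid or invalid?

After 1 (lastChild): ul
After 2 (parentNode): p
After 3 (lastChild): ul
After 4 (previousSibling): button
After 5 (lastChild): meta

Answer: valid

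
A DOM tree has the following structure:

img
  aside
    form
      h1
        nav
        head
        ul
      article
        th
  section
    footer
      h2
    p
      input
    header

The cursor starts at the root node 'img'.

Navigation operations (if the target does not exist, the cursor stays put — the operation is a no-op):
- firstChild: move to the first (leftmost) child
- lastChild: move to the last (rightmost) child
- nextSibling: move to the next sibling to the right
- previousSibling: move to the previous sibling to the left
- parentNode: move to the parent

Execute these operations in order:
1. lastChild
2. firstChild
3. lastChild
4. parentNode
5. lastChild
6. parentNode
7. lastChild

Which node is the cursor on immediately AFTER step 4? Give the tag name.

Answer: footer

Derivation:
After 1 (lastChild): section
After 2 (firstChild): footer
After 3 (lastChild): h2
After 4 (parentNode): footer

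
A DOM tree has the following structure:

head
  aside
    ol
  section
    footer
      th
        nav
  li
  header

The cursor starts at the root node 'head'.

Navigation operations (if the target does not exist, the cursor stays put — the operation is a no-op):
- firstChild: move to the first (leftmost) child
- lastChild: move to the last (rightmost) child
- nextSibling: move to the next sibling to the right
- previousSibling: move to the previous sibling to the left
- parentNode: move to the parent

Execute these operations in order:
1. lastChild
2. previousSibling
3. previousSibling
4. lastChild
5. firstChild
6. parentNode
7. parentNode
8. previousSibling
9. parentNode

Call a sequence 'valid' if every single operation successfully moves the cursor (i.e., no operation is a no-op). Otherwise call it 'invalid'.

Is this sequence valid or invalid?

After 1 (lastChild): header
After 2 (previousSibling): li
After 3 (previousSibling): section
After 4 (lastChild): footer
After 5 (firstChild): th
After 6 (parentNode): footer
After 7 (parentNode): section
After 8 (previousSibling): aside
After 9 (parentNode): head

Answer: valid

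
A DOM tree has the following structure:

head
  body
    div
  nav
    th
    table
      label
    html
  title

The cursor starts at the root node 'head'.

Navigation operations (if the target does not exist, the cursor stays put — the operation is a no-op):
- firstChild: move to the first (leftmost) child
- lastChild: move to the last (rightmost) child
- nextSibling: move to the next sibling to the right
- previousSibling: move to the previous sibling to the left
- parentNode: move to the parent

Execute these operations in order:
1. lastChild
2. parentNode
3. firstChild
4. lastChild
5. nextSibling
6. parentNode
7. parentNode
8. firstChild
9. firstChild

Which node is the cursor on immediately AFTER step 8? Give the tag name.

Answer: body

Derivation:
After 1 (lastChild): title
After 2 (parentNode): head
After 3 (firstChild): body
After 4 (lastChild): div
After 5 (nextSibling): div (no-op, stayed)
After 6 (parentNode): body
After 7 (parentNode): head
After 8 (firstChild): body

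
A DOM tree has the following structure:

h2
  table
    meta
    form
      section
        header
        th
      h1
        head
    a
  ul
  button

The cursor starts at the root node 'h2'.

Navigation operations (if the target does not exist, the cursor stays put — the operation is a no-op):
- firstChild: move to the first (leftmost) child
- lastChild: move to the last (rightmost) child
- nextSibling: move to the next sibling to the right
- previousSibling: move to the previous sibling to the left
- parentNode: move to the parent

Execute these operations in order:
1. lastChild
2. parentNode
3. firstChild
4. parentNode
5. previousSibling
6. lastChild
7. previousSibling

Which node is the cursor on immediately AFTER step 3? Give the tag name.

Answer: table

Derivation:
After 1 (lastChild): button
After 2 (parentNode): h2
After 3 (firstChild): table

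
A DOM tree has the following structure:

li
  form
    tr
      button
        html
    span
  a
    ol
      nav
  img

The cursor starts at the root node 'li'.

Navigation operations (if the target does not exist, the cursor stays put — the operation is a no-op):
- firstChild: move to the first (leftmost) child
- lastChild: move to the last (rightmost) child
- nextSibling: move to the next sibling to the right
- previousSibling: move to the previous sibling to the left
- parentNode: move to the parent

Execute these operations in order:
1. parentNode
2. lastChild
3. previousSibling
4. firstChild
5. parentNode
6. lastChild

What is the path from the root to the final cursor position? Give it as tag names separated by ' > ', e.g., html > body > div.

Answer: li > a > ol

Derivation:
After 1 (parentNode): li (no-op, stayed)
After 2 (lastChild): img
After 3 (previousSibling): a
After 4 (firstChild): ol
After 5 (parentNode): a
After 6 (lastChild): ol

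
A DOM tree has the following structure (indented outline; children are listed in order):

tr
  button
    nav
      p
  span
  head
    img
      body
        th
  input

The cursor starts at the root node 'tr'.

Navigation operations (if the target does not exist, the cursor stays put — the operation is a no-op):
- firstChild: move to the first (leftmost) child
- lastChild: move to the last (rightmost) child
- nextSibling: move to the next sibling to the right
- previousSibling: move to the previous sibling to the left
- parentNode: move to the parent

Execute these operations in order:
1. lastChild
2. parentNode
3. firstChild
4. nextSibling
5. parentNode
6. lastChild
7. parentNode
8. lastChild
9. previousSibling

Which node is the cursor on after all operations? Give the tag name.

After 1 (lastChild): input
After 2 (parentNode): tr
After 3 (firstChild): button
After 4 (nextSibling): span
After 5 (parentNode): tr
After 6 (lastChild): input
After 7 (parentNode): tr
After 8 (lastChild): input
After 9 (previousSibling): head

Answer: head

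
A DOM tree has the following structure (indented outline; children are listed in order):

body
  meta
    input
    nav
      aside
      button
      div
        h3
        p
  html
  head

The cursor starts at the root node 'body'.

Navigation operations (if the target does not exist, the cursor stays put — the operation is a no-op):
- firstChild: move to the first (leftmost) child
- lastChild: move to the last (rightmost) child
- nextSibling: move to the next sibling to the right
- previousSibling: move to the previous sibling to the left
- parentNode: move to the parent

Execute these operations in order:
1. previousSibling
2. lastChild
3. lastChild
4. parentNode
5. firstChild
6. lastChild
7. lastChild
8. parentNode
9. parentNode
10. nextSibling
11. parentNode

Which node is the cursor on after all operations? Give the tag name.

After 1 (previousSibling): body (no-op, stayed)
After 2 (lastChild): head
After 3 (lastChild): head (no-op, stayed)
After 4 (parentNode): body
After 5 (firstChild): meta
After 6 (lastChild): nav
After 7 (lastChild): div
After 8 (parentNode): nav
After 9 (parentNode): meta
After 10 (nextSibling): html
After 11 (parentNode): body

Answer: body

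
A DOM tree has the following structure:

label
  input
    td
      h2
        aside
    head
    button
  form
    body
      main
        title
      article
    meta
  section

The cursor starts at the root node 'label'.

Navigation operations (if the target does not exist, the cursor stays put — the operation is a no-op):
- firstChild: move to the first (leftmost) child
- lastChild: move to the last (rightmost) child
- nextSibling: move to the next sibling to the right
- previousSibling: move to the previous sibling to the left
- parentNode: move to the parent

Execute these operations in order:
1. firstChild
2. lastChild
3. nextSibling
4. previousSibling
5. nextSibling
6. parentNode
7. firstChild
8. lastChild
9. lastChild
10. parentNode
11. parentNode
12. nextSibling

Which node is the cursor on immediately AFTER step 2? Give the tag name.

After 1 (firstChild): input
After 2 (lastChild): button

Answer: button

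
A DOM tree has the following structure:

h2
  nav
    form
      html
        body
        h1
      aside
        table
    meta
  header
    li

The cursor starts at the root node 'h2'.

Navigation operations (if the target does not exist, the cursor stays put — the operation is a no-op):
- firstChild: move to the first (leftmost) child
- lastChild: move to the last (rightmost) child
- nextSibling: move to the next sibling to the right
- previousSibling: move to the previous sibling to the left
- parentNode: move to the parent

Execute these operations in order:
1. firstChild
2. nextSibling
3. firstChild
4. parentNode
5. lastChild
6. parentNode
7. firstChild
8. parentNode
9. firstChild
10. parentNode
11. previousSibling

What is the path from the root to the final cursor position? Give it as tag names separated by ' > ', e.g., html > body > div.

Answer: h2 > nav

Derivation:
After 1 (firstChild): nav
After 2 (nextSibling): header
After 3 (firstChild): li
After 4 (parentNode): header
After 5 (lastChild): li
After 6 (parentNode): header
After 7 (firstChild): li
After 8 (parentNode): header
After 9 (firstChild): li
After 10 (parentNode): header
After 11 (previousSibling): nav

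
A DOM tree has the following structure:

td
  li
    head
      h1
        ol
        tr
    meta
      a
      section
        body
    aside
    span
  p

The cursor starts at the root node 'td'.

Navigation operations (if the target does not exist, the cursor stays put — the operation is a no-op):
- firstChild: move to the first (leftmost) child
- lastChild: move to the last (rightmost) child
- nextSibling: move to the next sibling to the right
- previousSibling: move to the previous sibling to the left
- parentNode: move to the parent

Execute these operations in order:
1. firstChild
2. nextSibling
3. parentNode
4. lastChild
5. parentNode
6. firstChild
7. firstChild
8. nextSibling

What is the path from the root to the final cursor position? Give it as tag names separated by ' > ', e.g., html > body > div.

Answer: td > li > meta

Derivation:
After 1 (firstChild): li
After 2 (nextSibling): p
After 3 (parentNode): td
After 4 (lastChild): p
After 5 (parentNode): td
After 6 (firstChild): li
After 7 (firstChild): head
After 8 (nextSibling): meta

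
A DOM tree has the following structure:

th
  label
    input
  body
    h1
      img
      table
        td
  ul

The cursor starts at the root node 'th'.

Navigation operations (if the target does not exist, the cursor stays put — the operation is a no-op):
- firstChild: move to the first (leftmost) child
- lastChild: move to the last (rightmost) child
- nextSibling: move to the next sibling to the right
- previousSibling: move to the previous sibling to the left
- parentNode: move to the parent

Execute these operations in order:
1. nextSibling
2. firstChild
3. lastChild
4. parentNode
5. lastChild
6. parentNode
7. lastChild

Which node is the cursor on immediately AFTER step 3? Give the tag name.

After 1 (nextSibling): th (no-op, stayed)
After 2 (firstChild): label
After 3 (lastChild): input

Answer: input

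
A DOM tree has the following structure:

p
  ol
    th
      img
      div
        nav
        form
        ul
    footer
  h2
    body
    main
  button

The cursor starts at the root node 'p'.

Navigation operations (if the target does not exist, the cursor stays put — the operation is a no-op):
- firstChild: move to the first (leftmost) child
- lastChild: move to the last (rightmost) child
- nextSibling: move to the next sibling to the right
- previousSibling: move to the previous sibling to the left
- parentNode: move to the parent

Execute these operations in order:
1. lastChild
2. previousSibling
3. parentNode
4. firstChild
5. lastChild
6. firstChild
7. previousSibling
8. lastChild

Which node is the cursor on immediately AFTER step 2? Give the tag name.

Answer: h2

Derivation:
After 1 (lastChild): button
After 2 (previousSibling): h2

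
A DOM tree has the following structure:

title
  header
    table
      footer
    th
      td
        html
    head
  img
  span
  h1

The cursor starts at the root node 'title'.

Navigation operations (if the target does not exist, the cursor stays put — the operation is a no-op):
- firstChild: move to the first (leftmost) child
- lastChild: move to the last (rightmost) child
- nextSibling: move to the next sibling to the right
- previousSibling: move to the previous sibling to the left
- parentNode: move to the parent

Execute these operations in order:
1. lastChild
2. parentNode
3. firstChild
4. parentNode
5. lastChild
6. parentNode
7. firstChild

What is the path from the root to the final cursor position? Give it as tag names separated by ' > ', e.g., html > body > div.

Answer: title > header

Derivation:
After 1 (lastChild): h1
After 2 (parentNode): title
After 3 (firstChild): header
After 4 (parentNode): title
After 5 (lastChild): h1
After 6 (parentNode): title
After 7 (firstChild): header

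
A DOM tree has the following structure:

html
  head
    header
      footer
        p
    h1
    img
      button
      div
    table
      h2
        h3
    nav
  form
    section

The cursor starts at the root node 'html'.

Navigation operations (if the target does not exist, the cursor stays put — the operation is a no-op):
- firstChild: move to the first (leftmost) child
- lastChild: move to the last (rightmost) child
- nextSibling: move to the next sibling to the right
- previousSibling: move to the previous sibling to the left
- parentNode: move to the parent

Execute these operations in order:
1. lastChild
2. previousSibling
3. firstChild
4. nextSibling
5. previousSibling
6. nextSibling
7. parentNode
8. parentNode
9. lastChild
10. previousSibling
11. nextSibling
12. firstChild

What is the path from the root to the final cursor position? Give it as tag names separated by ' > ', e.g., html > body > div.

After 1 (lastChild): form
After 2 (previousSibling): head
After 3 (firstChild): header
After 4 (nextSibling): h1
After 5 (previousSibling): header
After 6 (nextSibling): h1
After 7 (parentNode): head
After 8 (parentNode): html
After 9 (lastChild): form
After 10 (previousSibling): head
After 11 (nextSibling): form
After 12 (firstChild): section

Answer: html > form > section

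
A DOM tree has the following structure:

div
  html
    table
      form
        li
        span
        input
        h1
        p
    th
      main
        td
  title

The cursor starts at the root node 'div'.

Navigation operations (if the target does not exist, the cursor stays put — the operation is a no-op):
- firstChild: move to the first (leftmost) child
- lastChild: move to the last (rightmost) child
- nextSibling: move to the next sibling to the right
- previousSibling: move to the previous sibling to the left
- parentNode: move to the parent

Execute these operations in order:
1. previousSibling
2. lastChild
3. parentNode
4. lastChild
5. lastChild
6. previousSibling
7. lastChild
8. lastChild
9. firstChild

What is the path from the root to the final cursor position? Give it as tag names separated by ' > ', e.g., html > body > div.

After 1 (previousSibling): div (no-op, stayed)
After 2 (lastChild): title
After 3 (parentNode): div
After 4 (lastChild): title
After 5 (lastChild): title (no-op, stayed)
After 6 (previousSibling): html
After 7 (lastChild): th
After 8 (lastChild): main
After 9 (firstChild): td

Answer: div > html > th > main > td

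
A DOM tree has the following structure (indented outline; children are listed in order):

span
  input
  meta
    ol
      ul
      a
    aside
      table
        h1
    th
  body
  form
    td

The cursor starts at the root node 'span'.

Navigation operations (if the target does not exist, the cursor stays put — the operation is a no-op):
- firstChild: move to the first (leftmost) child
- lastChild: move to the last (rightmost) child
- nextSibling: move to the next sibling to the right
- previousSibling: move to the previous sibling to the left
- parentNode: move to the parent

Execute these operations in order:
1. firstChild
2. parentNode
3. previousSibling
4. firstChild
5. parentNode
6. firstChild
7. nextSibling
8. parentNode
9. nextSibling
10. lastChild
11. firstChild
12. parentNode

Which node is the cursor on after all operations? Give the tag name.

After 1 (firstChild): input
After 2 (parentNode): span
After 3 (previousSibling): span (no-op, stayed)
After 4 (firstChild): input
After 5 (parentNode): span
After 6 (firstChild): input
After 7 (nextSibling): meta
After 8 (parentNode): span
After 9 (nextSibling): span (no-op, stayed)
After 10 (lastChild): form
After 11 (firstChild): td
After 12 (parentNode): form

Answer: form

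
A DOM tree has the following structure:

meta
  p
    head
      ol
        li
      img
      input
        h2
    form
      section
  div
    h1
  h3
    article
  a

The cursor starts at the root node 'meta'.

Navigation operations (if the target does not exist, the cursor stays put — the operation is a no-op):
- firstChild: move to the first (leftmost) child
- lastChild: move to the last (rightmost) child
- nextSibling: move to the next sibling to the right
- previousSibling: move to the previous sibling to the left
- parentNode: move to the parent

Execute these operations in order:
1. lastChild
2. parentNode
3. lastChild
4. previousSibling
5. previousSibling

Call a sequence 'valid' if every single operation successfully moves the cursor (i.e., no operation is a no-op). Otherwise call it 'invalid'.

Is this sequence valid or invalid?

After 1 (lastChild): a
After 2 (parentNode): meta
After 3 (lastChild): a
After 4 (previousSibling): h3
After 5 (previousSibling): div

Answer: valid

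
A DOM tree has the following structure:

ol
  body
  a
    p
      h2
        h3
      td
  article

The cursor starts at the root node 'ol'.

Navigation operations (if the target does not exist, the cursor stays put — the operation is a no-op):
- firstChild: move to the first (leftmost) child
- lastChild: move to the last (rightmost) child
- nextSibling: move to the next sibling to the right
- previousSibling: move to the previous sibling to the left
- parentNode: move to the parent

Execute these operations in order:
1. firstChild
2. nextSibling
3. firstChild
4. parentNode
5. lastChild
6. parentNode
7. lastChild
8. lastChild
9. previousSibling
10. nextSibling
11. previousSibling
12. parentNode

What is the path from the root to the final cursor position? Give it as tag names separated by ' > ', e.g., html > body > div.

After 1 (firstChild): body
After 2 (nextSibling): a
After 3 (firstChild): p
After 4 (parentNode): a
After 5 (lastChild): p
After 6 (parentNode): a
After 7 (lastChild): p
After 8 (lastChild): td
After 9 (previousSibling): h2
After 10 (nextSibling): td
After 11 (previousSibling): h2
After 12 (parentNode): p

Answer: ol > a > p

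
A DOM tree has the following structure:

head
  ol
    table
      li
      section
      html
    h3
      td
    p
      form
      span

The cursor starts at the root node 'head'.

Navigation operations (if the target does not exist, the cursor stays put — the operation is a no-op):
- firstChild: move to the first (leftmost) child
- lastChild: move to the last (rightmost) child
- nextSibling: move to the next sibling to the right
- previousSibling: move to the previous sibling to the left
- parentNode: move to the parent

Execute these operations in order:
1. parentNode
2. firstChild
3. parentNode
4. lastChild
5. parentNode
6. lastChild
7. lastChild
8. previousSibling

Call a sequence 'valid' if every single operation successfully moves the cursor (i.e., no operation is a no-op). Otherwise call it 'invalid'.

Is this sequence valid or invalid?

Answer: invalid

Derivation:
After 1 (parentNode): head (no-op, stayed)
After 2 (firstChild): ol
After 3 (parentNode): head
After 4 (lastChild): ol
After 5 (parentNode): head
After 6 (lastChild): ol
After 7 (lastChild): p
After 8 (previousSibling): h3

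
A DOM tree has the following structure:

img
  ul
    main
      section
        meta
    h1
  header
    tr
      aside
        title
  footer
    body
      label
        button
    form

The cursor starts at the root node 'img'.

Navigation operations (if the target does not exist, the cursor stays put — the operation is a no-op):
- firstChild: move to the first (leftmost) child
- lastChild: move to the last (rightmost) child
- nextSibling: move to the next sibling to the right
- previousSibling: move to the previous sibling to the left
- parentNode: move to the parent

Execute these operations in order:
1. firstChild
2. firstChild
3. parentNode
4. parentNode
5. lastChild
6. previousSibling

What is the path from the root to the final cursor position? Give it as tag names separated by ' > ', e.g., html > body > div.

Answer: img > header

Derivation:
After 1 (firstChild): ul
After 2 (firstChild): main
After 3 (parentNode): ul
After 4 (parentNode): img
After 5 (lastChild): footer
After 6 (previousSibling): header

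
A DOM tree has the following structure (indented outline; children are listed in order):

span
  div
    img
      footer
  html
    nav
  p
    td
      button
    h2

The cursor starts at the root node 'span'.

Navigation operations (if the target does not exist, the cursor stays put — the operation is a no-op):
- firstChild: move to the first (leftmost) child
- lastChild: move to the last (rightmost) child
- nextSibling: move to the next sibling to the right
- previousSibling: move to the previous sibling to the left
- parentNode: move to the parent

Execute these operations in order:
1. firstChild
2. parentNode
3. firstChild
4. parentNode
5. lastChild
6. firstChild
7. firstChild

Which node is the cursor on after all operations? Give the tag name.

After 1 (firstChild): div
After 2 (parentNode): span
After 3 (firstChild): div
After 4 (parentNode): span
After 5 (lastChild): p
After 6 (firstChild): td
After 7 (firstChild): button

Answer: button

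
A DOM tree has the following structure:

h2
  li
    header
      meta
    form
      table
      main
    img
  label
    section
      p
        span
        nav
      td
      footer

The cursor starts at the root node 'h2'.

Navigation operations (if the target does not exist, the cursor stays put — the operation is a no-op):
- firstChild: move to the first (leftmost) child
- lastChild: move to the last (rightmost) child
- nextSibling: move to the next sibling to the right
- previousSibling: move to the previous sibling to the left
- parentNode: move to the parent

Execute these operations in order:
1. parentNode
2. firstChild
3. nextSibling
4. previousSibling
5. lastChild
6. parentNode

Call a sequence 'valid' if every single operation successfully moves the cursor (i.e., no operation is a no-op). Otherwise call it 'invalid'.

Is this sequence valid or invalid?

After 1 (parentNode): h2 (no-op, stayed)
After 2 (firstChild): li
After 3 (nextSibling): label
After 4 (previousSibling): li
After 5 (lastChild): img
After 6 (parentNode): li

Answer: invalid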